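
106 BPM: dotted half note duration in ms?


One quarter-note beat = 60000 / BPM = 60000 / 106 ms
Dotted half note = 3 × quarter note
Duration = 3 × 60000 / 106 = 180000 / 106
= 1698.1 ms


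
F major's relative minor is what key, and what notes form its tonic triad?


The relative minor shares the major's key signature and starts on its 6th degree
6th degree = a major 6th above the tonic; a major 6th above F is D
→ relative minor of F major is D minor
Tonic triad of D minor = root + minor 3rd + perfect 5th = D F A
= D minor; triad = D F A


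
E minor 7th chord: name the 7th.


Let's work it out.
Minor 7th chord = root + minor 3rd + perfect 5th + minor 7th
Seventh chords stack in thirds, so the letter names are E-G-B-D
Root: E
Minor 3rd above E: G
Perfect 5th above E: B
Minor 7th above E: D
The 7th = D


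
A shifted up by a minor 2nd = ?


Let's work it out.
minor 2nd: 2 letter names, 1 semitones
Letter: A + 1 → B
Pitch: A + 1 semitones, spelled as a B → Bb
= Bb


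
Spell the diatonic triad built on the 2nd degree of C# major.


Reasoning:
C# major scale: C# D# E# F# G# A# B#
Diatonic triad on degree 2 stacks scale notes 2, 4, 6: D# F# A#
D#→F# = 3 semitones; D#→A# = 7 semitones → minor triad
= D# F# A# (minor)


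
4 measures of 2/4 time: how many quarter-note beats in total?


Solution.
Time signature 2/4: the bottom number 4 means the quarter note gets one count
The top number 2 means 2 quarter-note beats per measure
Total = 2 × 4 measures
= 8 quarter-note beats


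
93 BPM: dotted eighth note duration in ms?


Let's work it out.
One quarter-note beat = 60000 / BPM = 60000 / 93 ms
Dotted eighth note = 3/4 × quarter note
Duration = 3/4 × 60000 / 93 = 45000 / 93
= 483.9 ms


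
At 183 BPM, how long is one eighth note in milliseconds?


Working:
One quarter-note beat = 60000 / BPM = 60000 / 183 ms
Eighth note = 1/2 × quarter note
Duration = 1/2 × 60000 / 183 = 30000 / 183
= 163.9 ms


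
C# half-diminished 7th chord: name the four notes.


Solution.
Half-diminished 7th chord = root + minor 3rd + diminished 5th + minor 7th
Seventh chords stack in thirds, so the letter names are C-E-G-B
Root: C#
Minor 3rd above C#: E
Diminished 5th above C#: G
Minor 7th above C#: B
Chord = C# E G B


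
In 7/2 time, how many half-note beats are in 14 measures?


Let's work it out.
Time signature 7/2: the bottom number 2 means the half note gets one count
The top number 7 means 7 half-note beats per measure
Total = 7 × 14 measures
= 98 half-note beats


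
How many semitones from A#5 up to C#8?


Step by step:
Absolute semitone position = octave×12 + chromatic position
A#5: 5×12 + 10 = 70
C#8: 8×12 + 1 = 97
Difference = 97 - 70 = 27
= 27 semitones


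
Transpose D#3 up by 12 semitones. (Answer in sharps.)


Solution.
D#3: chromatic position 3 in octave 3 → absolute = 3×12 + 3 = 39
Transpose up 12: 39 + 12 = 51
51 = 4×12 + 3 → D# in octave 4
Result = D#4


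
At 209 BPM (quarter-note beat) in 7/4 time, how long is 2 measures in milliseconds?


Solution.
Quarter-note beat duration = 60000 / 209 ms
Beats per measure (7/4) = 7
One measure = 7 × 60000 / 209 = 420000 / 209 ms
2 measures = 2 × 420000 / 209 = 840000 / 209
= 4019.1 ms


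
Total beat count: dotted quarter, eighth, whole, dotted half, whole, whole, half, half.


Beat values:
  dotted quarter = 1.5 beats
  eighth = 0.5 beats
  whole = 4 beats
  dotted half = 3 beats
  whole = 4 beats
  whole = 4 beats
  half = 2 beats
  half = 2 beats
Sum = 1.5 + 0.5 + 4 + 3 + 4 + 4 + 2 + 2
= 21 beats


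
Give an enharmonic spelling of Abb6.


Enharmonic notes sound the same pitch but are spelled with different letter names
Abb and G name the same pitch class
= G6


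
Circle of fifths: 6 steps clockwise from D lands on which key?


Reasoning:
Each clockwise step on the circle of fifths moves up a perfect 5th
From D: D → A → E → B → F#/Gb → Db → Ab
= Ab


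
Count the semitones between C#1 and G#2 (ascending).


Reasoning:
Absolute semitone position = octave×12 + chromatic position
C#1: 1×12 + 1 = 13
G#2: 2×12 + 8 = 32
Difference = 32 - 13 = 19
= 19 semitones


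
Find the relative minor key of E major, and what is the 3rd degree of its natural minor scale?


Let's work it out.
The relative minor shares the major's key signature and starts on its 6th degree
6th degree = a major 6th above the tonic; a major 6th above E is C#
→ relative minor of E major is C# minor
C# natural minor scale: C# D# E F# G# A B
= C# minor; 3rd degree = E


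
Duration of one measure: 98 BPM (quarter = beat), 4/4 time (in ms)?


Quarter-note beat duration = 60000 / 98 ms
Beats per measure (4/4) = 4
One measure = 4 × 60000 / 98 = 240000 / 98 ms
= 2449.0 ms


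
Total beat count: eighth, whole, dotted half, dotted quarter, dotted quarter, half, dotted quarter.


Let's work it out.
Beat values:
  eighth = 0.5 beats
  whole = 4 beats
  dotted half = 3 beats
  dotted quarter = 1.5 beats
  dotted quarter = 1.5 beats
  half = 2 beats
  dotted quarter = 1.5 beats
Sum = 0.5 + 4 + 3 + 1.5 + 1.5 + 2 + 1.5
= 14 beats


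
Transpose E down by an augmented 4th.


Solution.
augmented 4th: 4 letter names, 6 semitones
Letter: E - 3 → B
Pitch: E - 6 semitones, spelled as a B → Bb
= Bb


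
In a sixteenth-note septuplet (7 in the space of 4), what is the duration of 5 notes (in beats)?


Solution.
Septuplet: 7 notes occupy the space of 4 sixteenth notes
Space = 4 × 1/4 = 1 beat
Each septuplet note = 1 / 7 = 1/7 beats
5 notes = 5 × 1/7 = 5/7
= 5/7 beats


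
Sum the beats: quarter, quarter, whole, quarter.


Step by step:
Beat values:
  quarter = 1 beat
  quarter = 1 beat
  whole = 4 beats
  quarter = 1 beat
Sum = 1 + 1 + 4 + 1
= 7 beats


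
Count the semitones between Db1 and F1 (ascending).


Reasoning:
Absolute semitone position = octave×12 + chromatic position
Db1: 1×12 + 1 = 13
F1: 1×12 + 5 = 17
Difference = 17 - 13 = 4
= 4 semitones


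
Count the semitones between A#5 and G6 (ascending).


Absolute semitone position = octave×12 + chromatic position
A#5: 5×12 + 10 = 70
G6: 6×12 + 7 = 79
Difference = 79 - 70 = 9
= 9 semitones


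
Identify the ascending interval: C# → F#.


Solution.
Letter names: C → F spans 4 letter names → a 4th
Semitones: C# → F# = 5 half-steps
A 4th of 5 semitones is a perfect 4th
= perfect 4th


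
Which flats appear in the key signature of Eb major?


Flat major keys: C(0), F(1), Bb(2), Eb(3), Ab(4), Db(5), Gb(6), Cb(7)
Eb major has 3 flats
Order of flats: Bb Eb Ab Db Gb Cb Fb → first 3: Bb, Eb, Ab
= Bb, Eb, Ab


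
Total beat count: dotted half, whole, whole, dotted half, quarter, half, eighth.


Working:
Beat values:
  dotted half = 3 beats
  whole = 4 beats
  whole = 4 beats
  dotted half = 3 beats
  quarter = 1 beat
  half = 2 beats
  eighth = 0.5 beats
Sum = 3 + 4 + 4 + 3 + 1 + 2 + 0.5
= 17.5 beats


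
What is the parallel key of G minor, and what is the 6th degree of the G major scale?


Let's work it out.
Parallel keys share the same tonic but differ in mode
G minor → parallel is G major
G major scale: G A B C D E F#
= G major; 6th degree = E


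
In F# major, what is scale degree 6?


Let's work it out.
Major scale pattern: W-W-H-W-W-W-H (2-2-1-2-2-2-1 semitones)
Starting from F#:
  F# + 2 semitones → G#
  G# + 2 semitones → A#
  A# + 1 semitone → B
  B + 2 semitones → C#
  C# + 2 semitones → D#
  D# + 2 semitones → E#
  E# + 1 semitone → F#
Scale: F# G# A# B C# D# E#
Degree 6 = D#


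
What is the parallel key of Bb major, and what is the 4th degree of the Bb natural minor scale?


Solution.
Parallel keys share the same tonic but differ in mode
Bb major → parallel is Bb minor
Bb natural minor scale: Bb C Db Eb F Gb Ab
= Bb minor; 4th degree = Eb


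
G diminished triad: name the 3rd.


Let's work it out.
Diminished triad = root + minor 3rd (3 semitones) + diminished 5th (6 semitones)
A triad on G stacks thirds, so the chord tones use letter names G-B-D
Root: G
Minor 3rd above G: Bb
Diminished 5th above G: Db
The 3rd = Bb


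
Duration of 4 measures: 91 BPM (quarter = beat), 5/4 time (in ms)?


Quarter-note beat duration = 60000 / 91 ms
Beats per measure (5/4) = 5
One measure = 5 × 60000 / 91 = 300000 / 91 ms
4 measures = 4 × 300000 / 91 = 1200000 / 91
= 13186.8 ms


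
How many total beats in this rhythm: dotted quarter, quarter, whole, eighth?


Working:
Beat values:
  dotted quarter = 1.5 beats
  quarter = 1 beat
  whole = 4 beats
  eighth = 0.5 beats
Sum = 1.5 + 1 + 4 + 0.5
= 7 beats


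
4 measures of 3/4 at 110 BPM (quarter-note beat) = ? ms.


Solution.
Quarter-note beat duration = 60000 / 110 ms
Beats per measure (3/4) = 3
One measure = 3 × 60000 / 110 = 180000 / 110 ms
4 measures = 4 × 180000 / 110 = 720000 / 110
= 6545.5 ms


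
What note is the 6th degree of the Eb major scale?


Working:
Major scale pattern: W-W-H-W-W-W-H (2-2-1-2-2-2-1 semitones)
Starting from Eb:
  Eb + 2 semitones → F
  F + 2 semitones → G
  G + 1 semitone → Ab
  Ab + 2 semitones → Bb
  Bb + 2 semitones → C
  C + 2 semitones → D
  D + 1 semitone → Eb
Scale: Eb F G Ab Bb C D
Degree 6 = C


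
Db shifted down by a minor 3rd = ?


minor 3rd: 3 letter names, 3 semitones
Letter: D - 2 → B
Pitch: Db - 3 semitones, spelled as a B → Bb
= Bb


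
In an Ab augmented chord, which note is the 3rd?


Solution.
Augmented triad = root + major 3rd (4 semitones) + augmented 5th (8 semitones)
A triad on Ab stacks thirds, so the chord tones use letter names A-C-E
Root: Ab
Major 3rd above Ab: C
Augmented 5th above Ab: E
The 3rd = C


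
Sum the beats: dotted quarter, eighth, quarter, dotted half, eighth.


Working:
Beat values:
  dotted quarter = 1.5 beats
  eighth = 0.5 beats
  quarter = 1 beat
  dotted half = 3 beats
  eighth = 0.5 beats
Sum = 1.5 + 0.5 + 1 + 3 + 0.5
= 6.5 beats


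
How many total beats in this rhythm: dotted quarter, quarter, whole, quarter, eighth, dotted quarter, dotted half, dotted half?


Solution.
Beat values:
  dotted quarter = 1.5 beats
  quarter = 1 beat
  whole = 4 beats
  quarter = 1 beat
  eighth = 0.5 beats
  dotted quarter = 1.5 beats
  dotted half = 3 beats
  dotted half = 3 beats
Sum = 1.5 + 1 + 4 + 1 + 0.5 + 1.5 + 3 + 3
= 15.5 beats


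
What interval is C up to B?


Letter names: C → B spans 7 letter names → a 7th
Semitones: C → B = 11 half-steps
A 7th of 11 semitones is a major 7th
= major 7th


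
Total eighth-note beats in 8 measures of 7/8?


Working:
Time signature 7/8: the bottom number 8 means the eighth note gets one count
The top number 7 means 7 eighth-note beats per measure
Total = 7 × 8 measures
= 56 eighth-note beats


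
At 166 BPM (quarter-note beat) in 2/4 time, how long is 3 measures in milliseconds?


Quarter-note beat duration = 60000 / 166 ms
Beats per measure (2/4) = 2
One measure = 2 × 60000 / 166 = 120000 / 166 ms
3 measures = 3 × 120000 / 166 = 360000 / 166
= 2168.7 ms


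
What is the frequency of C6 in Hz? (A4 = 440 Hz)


Solution.
f = 440 × 2^(n/12) where n = semitones from A4
C6: 15 semitones from A4
f = 440 × 2^(15/12)
f = 1046.50 Hz


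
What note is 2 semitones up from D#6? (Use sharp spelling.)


D#6: chromatic position 3 in octave 6 → absolute = 6×12 + 3 = 75
Transpose up 2: 75 + 2 = 77
77 = 6×12 + 5 → F in octave 6
Result = F6


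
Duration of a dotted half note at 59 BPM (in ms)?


Let's work it out.
One quarter-note beat = 60000 / BPM = 60000 / 59 ms
Dotted half note = 3 × quarter note
Duration = 3 × 60000 / 59 = 180000 / 59
= 3050.8 ms


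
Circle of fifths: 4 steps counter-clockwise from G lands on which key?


Let's work it out.
Each counter-clockwise step moves down a perfect 5th (= up a perfect 4th)
From G: G → C → F → Bb → Eb
= Eb


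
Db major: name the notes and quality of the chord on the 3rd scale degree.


Let's work it out.
Db major scale: Db Eb F Gb Ab Bb C
Diatonic triad on degree 3 stacks scale notes 3, 5, 7: F Ab C
F→Ab = 3 semitones; F→C = 7 semitones → minor triad
= F Ab C (minor)


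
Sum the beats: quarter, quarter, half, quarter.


Reasoning:
Beat values:
  quarter = 1 beat
  quarter = 1 beat
  half = 2 beats
  quarter = 1 beat
Sum = 1 + 1 + 2 + 1
= 5 beats


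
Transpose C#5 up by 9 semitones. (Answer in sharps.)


Reasoning:
C#5: chromatic position 1 in octave 5 → absolute = 5×12 + 1 = 61
Transpose up 9: 61 + 9 = 70
70 = 5×12 + 10 → A# in octave 5
Result = A#5


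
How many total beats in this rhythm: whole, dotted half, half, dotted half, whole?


Working:
Beat values:
  whole = 4 beats
  dotted half = 3 beats
  half = 2 beats
  dotted half = 3 beats
  whole = 4 beats
Sum = 4 + 3 + 2 + 3 + 4
= 16 beats


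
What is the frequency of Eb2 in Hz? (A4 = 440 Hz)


Reasoning:
f = 440 × 2^(n/12) where n = semitones from A4
Eb2: -30 semitones from A4
f = 440 × 2^(-30/12)
f = 77.78 Hz


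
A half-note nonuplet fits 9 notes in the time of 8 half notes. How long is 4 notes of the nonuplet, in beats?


Let's work it out.
Nonuplet: 9 notes occupy the space of 8 half notes
Space = 8 × 2 = 16 beats
Each nonuplet note = 16 / 9 = 16/9 beats
4 notes = 4 × 16/9 = 64/9
= 64/9 beats


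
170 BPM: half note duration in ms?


Reasoning:
One quarter-note beat = 60000 / BPM = 60000 / 170 ms
Half note = 2 × quarter note
Duration = 2 × 60000 / 170 = 120000 / 170
= 705.9 ms


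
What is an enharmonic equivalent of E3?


Solution.
Enharmonic notes sound the same pitch but are spelled with different letter names
E and Fb name the same pitch class
= Fb3


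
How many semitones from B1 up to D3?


Let's work it out.
Absolute semitone position = octave×12 + chromatic position
B1: 1×12 + 11 = 23
D3: 3×12 + 2 = 38
Difference = 38 - 23 = 15
= 15 semitones


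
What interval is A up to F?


Let's work it out.
Letter names: A → F spans 6 letter names → a 6th
Semitones: A → F = 8 half-steps
A 6th of 8 semitones is a minor 6th
= minor 6th


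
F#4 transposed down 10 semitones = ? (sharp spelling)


F#4: chromatic position 6 in octave 4 → absolute = 4×12 + 6 = 54
Transpose down 10: 54 - 10 = 44
44 = 3×12 + 8 → G# in octave 3
Result = G#3


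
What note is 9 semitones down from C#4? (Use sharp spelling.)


Reasoning:
C#4: chromatic position 1 in octave 4 → absolute = 4×12 + 1 = 49
Transpose down 9: 49 - 9 = 40
40 = 3×12 + 4 → E in octave 3
Result = E3


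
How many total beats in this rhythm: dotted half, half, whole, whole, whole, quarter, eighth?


Beat values:
  dotted half = 3 beats
  half = 2 beats
  whole = 4 beats
  whole = 4 beats
  whole = 4 beats
  quarter = 1 beat
  eighth = 0.5 beats
Sum = 3 + 2 + 4 + 4 + 4 + 1 + 0.5
= 18.5 beats


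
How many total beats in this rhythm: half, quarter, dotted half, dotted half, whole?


Solution.
Beat values:
  half = 2 beats
  quarter = 1 beat
  dotted half = 3 beats
  dotted half = 3 beats
  whole = 4 beats
Sum = 2 + 1 + 3 + 3 + 4
= 13 beats


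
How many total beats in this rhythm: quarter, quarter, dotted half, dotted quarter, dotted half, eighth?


Reasoning:
Beat values:
  quarter = 1 beat
  quarter = 1 beat
  dotted half = 3 beats
  dotted quarter = 1.5 beats
  dotted half = 3 beats
  eighth = 0.5 beats
Sum = 1 + 1 + 3 + 1.5 + 3 + 0.5
= 10 beats


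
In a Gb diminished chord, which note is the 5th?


Solution.
Diminished triad = root + minor 3rd (3 semitones) + diminished 5th (6 semitones)
A triad on Gb stacks thirds, so the chord tones use letter names G-B-D
Root: Gb
Minor 3rd above Gb: Bbb
Diminished 5th above Gb: Dbb
The 5th = Dbb


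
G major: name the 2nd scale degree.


Let's work it out.
Major scale pattern: W-W-H-W-W-W-H (2-2-1-2-2-2-1 semitones)
Starting from G:
  G + 2 semitones → A
  A + 2 semitones → B
  B + 1 semitone → C
  C + 2 semitones → D
  D + 2 semitones → E
  E + 2 semitones → F#
  F# + 1 semitone → G
Scale: G A B C D E F#
Degree 2 = A


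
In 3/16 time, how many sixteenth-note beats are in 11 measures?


Let's work it out.
Time signature 3/16: the bottom number 16 means the sixteenth note gets one count
The top number 3 means 3 sixteenth-note beats per measure
Total = 3 × 11 measures
= 33 sixteenth-note beats


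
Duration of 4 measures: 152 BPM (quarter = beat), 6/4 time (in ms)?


Quarter-note beat duration = 60000 / 152 ms
Beats per measure (6/4) = 6
One measure = 6 × 60000 / 152 = 360000 / 152 ms
4 measures = 4 × 360000 / 152 = 1440000 / 152
= 9473.7 ms


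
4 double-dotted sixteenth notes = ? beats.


Reasoning:
Base sixteenth note = 1/4 beats
Dot 1 adds half the previous value: +1/8
Dot 2 adds half the previous value: +1/16
One double-dotted sixteenth = 1/4 + 1/8 + 1/16 = 7/16
4 of them = 4 × 7/16 = 7/4
= 7/4 beats


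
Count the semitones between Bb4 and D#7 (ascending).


Step by step:
Absolute semitone position = octave×12 + chromatic position
Bb4: 4×12 + 10 = 58
D#7: 7×12 + 3 = 87
Difference = 87 - 58 = 29
= 29 semitones


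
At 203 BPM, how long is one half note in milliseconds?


Let's work it out.
One quarter-note beat = 60000 / BPM = 60000 / 203 ms
Half note = 2 × quarter note
Duration = 2 × 60000 / 203 = 120000 / 203
= 591.1 ms


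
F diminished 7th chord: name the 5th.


Diminished 7th chord = root + minor 3rd + diminished 5th + diminished 7th
Seventh chords stack in thirds, so the letter names are F-A-C-E
Root: F
Minor 3rd above F: Ab
Diminished 5th above F: Cb
Diminished 7th above F: Ebb
The 5th = Cb


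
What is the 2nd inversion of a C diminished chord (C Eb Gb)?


Reasoning:
Root position: C Eb Gb
2nd inversion: move root and 3rd up an octave
Bass note: Gb
Notes (bottom to top) = Gb C Eb


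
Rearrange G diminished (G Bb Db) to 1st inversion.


Root position: G Bb Db
1st inversion: move root up an octave
Bass note: Bb
Notes (bottom to top) = Bb Db G


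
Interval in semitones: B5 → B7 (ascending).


Working:
Absolute semitone position = octave×12 + chromatic position
B5: 5×12 + 11 = 71
B7: 7×12 + 11 = 95
Difference = 95 - 71 = 24
= 24 semitones


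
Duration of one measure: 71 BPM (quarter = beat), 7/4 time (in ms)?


Reasoning:
Quarter-note beat duration = 60000 / 71 ms
Beats per measure (7/4) = 7
One measure = 7 × 60000 / 71 = 420000 / 71 ms
= 5915.5 ms


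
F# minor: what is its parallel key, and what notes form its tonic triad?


Step by step:
Parallel keys share the same tonic but differ in mode
F# minor → parallel is F# major
Tonic triad of F# major = F# A# C#
= F# major; triad = F# A# C#


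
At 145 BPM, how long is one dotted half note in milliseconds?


One quarter-note beat = 60000 / BPM = 60000 / 145 ms
Dotted half note = 3 × quarter note
Duration = 3 × 60000 / 145 = 180000 / 145
= 1241.4 ms


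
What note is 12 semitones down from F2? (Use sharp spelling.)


Step by step:
F2: chromatic position 5 in octave 2 → absolute = 2×12 + 5 = 29
Transpose down 12: 29 - 12 = 17
17 = 1×12 + 5 → F in octave 1
Result = F1


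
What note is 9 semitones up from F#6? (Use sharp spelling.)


Solution.
F#6: chromatic position 6 in octave 6 → absolute = 6×12 + 6 = 78
Transpose up 9: 78 + 9 = 87
87 = 7×12 + 3 → D# in octave 7
Result = D#7


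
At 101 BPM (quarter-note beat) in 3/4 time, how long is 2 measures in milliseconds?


Solution.
Quarter-note beat duration = 60000 / 101 ms
Beats per measure (3/4) = 3
One measure = 3 × 60000 / 101 = 180000 / 101 ms
2 measures = 2 × 180000 / 101 = 360000 / 101
= 3564.4 ms


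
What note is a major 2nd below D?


Reasoning:
A 2nd spans 2 letter names, so from D we land on C
A major 2nd = 2 semitones below D
Spell C at that pitch: C
= C


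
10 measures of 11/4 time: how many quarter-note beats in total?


Time signature 11/4: the bottom number 4 means the quarter note gets one count
The top number 11 means 11 quarter-note beats per measure
Total = 11 × 10 measures
= 110 quarter-note beats


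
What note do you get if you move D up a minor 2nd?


minor 2nd: 2 letter names, 1 semitones
Letter: D + 1 → E
Pitch: D + 1 semitones, spelled as an E → Eb
= Eb


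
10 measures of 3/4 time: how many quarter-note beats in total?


Let's work it out.
Time signature 3/4: the bottom number 4 means the quarter note gets one count
The top number 3 means 3 quarter-note beats per measure
Total = 3 × 10 measures
= 30 quarter-note beats


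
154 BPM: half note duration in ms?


Let's work it out.
One quarter-note beat = 60000 / BPM = 60000 / 154 ms
Half note = 2 × quarter note
Duration = 2 × 60000 / 154 = 120000 / 154
= 779.2 ms


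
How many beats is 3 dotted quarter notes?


Base quarter note = 1 beat
Dot 1 adds half the previous value: +1/2
One dotted quarter = 1 + 1/2 = 3/2
3 of them = 3 × 3/2 = 9/2
= 9/2 beats


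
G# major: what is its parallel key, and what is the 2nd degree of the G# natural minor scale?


Let's work it out.
Parallel keys share the same tonic but differ in mode
G# major → parallel is G# minor
G# natural minor scale: G# A# B C# D# E F#
= G# minor; 2nd degree = A#


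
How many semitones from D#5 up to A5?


Solution.
Absolute semitone position = octave×12 + chromatic position
D#5: 5×12 + 3 = 63
A5: 5×12 + 9 = 69
Difference = 69 - 63 = 6
= 6 semitones


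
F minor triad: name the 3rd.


Minor triad = root + minor 3rd (3 semitones) + perfect 5th (7 semitones)
A triad on F stacks thirds, so the chord tones use letter names F-A-C
Root: F
Minor 3rd above F: Ab
Perfect 5th above F: C
The 3rd = Ab


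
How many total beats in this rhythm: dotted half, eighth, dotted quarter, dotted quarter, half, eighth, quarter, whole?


Beat values:
  dotted half = 3 beats
  eighth = 0.5 beats
  dotted quarter = 1.5 beats
  dotted quarter = 1.5 beats
  half = 2 beats
  eighth = 0.5 beats
  quarter = 1 beat
  whole = 4 beats
Sum = 3 + 0.5 + 1.5 + 1.5 + 2 + 0.5 + 1 + 4
= 14 beats


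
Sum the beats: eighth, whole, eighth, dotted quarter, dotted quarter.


Step by step:
Beat values:
  eighth = 0.5 beats
  whole = 4 beats
  eighth = 0.5 beats
  dotted quarter = 1.5 beats
  dotted quarter = 1.5 beats
Sum = 0.5 + 4 + 0.5 + 1.5 + 1.5
= 8 beats


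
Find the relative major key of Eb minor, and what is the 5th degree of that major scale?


Solution.
The relative major shares the key signature and is a minor 3rd above the minor tonic
A minor 3rd above Eb is Gb
→ relative major of Eb minor is Gb major
Gb major scale: Gb Ab Bb Cb Db Eb F
= Gb major; 5th degree = Db


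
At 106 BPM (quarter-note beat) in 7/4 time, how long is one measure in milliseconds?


Quarter-note beat duration = 60000 / 106 ms
Beats per measure (7/4) = 7
One measure = 7 × 60000 / 106 = 420000 / 106 ms
= 3962.3 ms


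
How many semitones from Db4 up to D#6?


Working:
Absolute semitone position = octave×12 + chromatic position
Db4: 4×12 + 1 = 49
D#6: 6×12 + 3 = 75
Difference = 75 - 49 = 26
= 26 semitones


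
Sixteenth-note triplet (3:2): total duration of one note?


Triplet: 3 notes occupy the space of 2 sixteenth notes
Space = 2 × 1/4 = 1/2 beats
Each triplet note = 1/2 / 3 = 1/6 beats
= 1/6 beats


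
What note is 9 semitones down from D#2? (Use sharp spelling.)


Solution.
D#2: chromatic position 3 in octave 2 → absolute = 2×12 + 3 = 27
Transpose down 9: 27 - 9 = 18
18 = 1×12 + 6 → F# in octave 1
Result = F#1


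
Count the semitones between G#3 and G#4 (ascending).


Reasoning:
Absolute semitone position = octave×12 + chromatic position
G#3: 3×12 + 8 = 44
G#4: 4×12 + 8 = 56
Difference = 56 - 44 = 12
= 12 semitones


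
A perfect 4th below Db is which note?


A 4th spans 4 letter names, so from D we land on A
A perfect 4th = 5 semitones below Db
Spell A at that pitch: Ab
= Ab


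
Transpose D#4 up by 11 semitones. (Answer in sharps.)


Let's work it out.
D#4: chromatic position 3 in octave 4 → absolute = 4×12 + 3 = 51
Transpose up 11: 51 + 11 = 62
62 = 5×12 + 2 → D in octave 5
Result = D5


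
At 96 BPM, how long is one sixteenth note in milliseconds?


One quarter-note beat = 60000 / BPM = 60000 / 96 ms
Sixteenth note = 1/4 × quarter note
Duration = 1/4 × 60000 / 96 = 15000 / 96
= 156.2 ms


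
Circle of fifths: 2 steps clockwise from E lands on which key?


Each clockwise step on the circle of fifths moves up a perfect 5th
From E: E → B → F#/Gb
= F#/Gb


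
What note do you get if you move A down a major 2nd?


Working:
major 2nd: 2 letter names, 2 semitones
Letter: A - 1 → G
Pitch: A - 2 semitones, spelled as a G → G
= G


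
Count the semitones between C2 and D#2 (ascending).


Reasoning:
Absolute semitone position = octave×12 + chromatic position
C2: 2×12 + 0 = 24
D#2: 2×12 + 3 = 27
Difference = 27 - 24 = 3
= 3 semitones


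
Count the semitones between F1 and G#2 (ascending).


Let's work it out.
Absolute semitone position = octave×12 + chromatic position
F1: 1×12 + 5 = 17
G#2: 2×12 + 8 = 32
Difference = 32 - 17 = 15
= 15 semitones


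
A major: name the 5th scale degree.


Let's work it out.
Major scale pattern: W-W-H-W-W-W-H (2-2-1-2-2-2-1 semitones)
Starting from A:
  A + 2 semitones → B
  B + 2 semitones → C#
  C# + 1 semitone → D
  D + 2 semitones → E
  E + 2 semitones → F#
  F# + 2 semitones → G#
  G# + 1 semitone → A
Scale: A B C# D E F# G#
Degree 5 = E


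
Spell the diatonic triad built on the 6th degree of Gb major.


Gb major scale: Gb Ab Bb Cb Db Eb F
Diatonic triad on degree 6 stacks scale notes 6, 1, 3: Eb Gb Bb
Eb→Gb = 3 semitones; Eb→Bb = 7 semitones → minor triad
= Eb Gb Bb (minor)


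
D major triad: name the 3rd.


Let's work it out.
Major triad = root + major 3rd (4 semitones) + perfect 5th (7 semitones)
A triad on D stacks thirds, so the chord tones use letter names D-F-A
Root: D
Major 3rd above D: F#
Perfect 5th above D: A
The 3rd = F#


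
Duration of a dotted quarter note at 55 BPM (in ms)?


Working:
One quarter-note beat = 60000 / BPM = 60000 / 55 ms
Dotted quarter note = 3/2 × quarter note
Duration = 3/2 × 60000 / 55 = 90000 / 55
= 1636.4 ms


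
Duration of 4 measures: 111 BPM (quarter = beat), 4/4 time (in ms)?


Reasoning:
Quarter-note beat duration = 60000 / 111 ms
Beats per measure (4/4) = 4
One measure = 4 × 60000 / 111 = 240000 / 111 ms
4 measures = 4 × 240000 / 111 = 960000 / 111
= 8648.6 ms


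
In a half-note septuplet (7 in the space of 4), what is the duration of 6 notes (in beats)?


Septuplet: 7 notes occupy the space of 4 half notes
Space = 4 × 2 = 8 beats
Each septuplet note = 8 / 7 = 8/7 beats
6 notes = 6 × 8/7 = 48/7
= 48/7 beats


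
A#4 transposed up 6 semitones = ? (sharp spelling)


A#4: chromatic position 10 in octave 4 → absolute = 4×12 + 10 = 58
Transpose up 6: 58 + 6 = 64
64 = 5×12 + 4 → E in octave 5
Result = E5


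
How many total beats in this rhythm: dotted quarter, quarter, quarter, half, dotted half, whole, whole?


Reasoning:
Beat values:
  dotted quarter = 1.5 beats
  quarter = 1 beat
  quarter = 1 beat
  half = 2 beats
  dotted half = 3 beats
  whole = 4 beats
  whole = 4 beats
Sum = 1.5 + 1 + 1 + 2 + 3 + 4 + 4
= 16.5 beats


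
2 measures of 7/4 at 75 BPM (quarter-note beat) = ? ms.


Let's work it out.
Quarter-note beat duration = 60000 / 75 ms
Beats per measure (7/4) = 7
One measure = 7 × 60000 / 75 = 420000 / 75 ms
2 measures = 2 × 420000 / 75 = 840000 / 75
= 11200.0 ms


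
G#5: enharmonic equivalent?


Enharmonic notes sound the same pitch but are spelled with different letter names
G# and Ab name the same pitch class
= Ab5


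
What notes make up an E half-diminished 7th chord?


Let's work it out.
Half-diminished 7th chord = root + minor 3rd + diminished 5th + minor 7th
Seventh chords stack in thirds, so the letter names are E-G-B-D
Root: E
Minor 3rd above E: G
Diminished 5th above E: Bb
Minor 7th above E: D
Chord = E G Bb D


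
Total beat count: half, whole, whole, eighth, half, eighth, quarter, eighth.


Working:
Beat values:
  half = 2 beats
  whole = 4 beats
  whole = 4 beats
  eighth = 0.5 beats
  half = 2 beats
  eighth = 0.5 beats
  quarter = 1 beat
  eighth = 0.5 beats
Sum = 2 + 4 + 4 + 0.5 + 2 + 0.5 + 1 + 0.5
= 14.5 beats


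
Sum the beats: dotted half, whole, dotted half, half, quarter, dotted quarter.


Working:
Beat values:
  dotted half = 3 beats
  whole = 4 beats
  dotted half = 3 beats
  half = 2 beats
  quarter = 1 beat
  dotted quarter = 1.5 beats
Sum = 3 + 4 + 3 + 2 + 1 + 1.5
= 14.5 beats


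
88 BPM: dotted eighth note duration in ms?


One quarter-note beat = 60000 / BPM = 60000 / 88 ms
Dotted eighth note = 3/4 × quarter note
Duration = 3/4 × 60000 / 88 = 45000 / 88
= 511.4 ms


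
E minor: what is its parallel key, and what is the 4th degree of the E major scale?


Reasoning:
Parallel keys share the same tonic but differ in mode
E minor → parallel is E major
E major scale: E F# G# A B C# D#
= E major; 4th degree = A


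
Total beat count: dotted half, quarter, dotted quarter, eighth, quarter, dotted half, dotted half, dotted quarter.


Solution.
Beat values:
  dotted half = 3 beats
  quarter = 1 beat
  dotted quarter = 1.5 beats
  eighth = 0.5 beats
  quarter = 1 beat
  dotted half = 3 beats
  dotted half = 3 beats
  dotted quarter = 1.5 beats
Sum = 3 + 1 + 1.5 + 0.5 + 1 + 3 + 3 + 1.5
= 14.5 beats


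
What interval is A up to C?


Reasoning:
Letter names: A → C spans 3 letter names → a 3rd
Semitones: A → C = 3 half-steps
A 3rd of 3 semitones is a minor 3rd
= minor 3rd


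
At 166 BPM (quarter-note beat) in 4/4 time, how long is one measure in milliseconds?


Reasoning:
Quarter-note beat duration = 60000 / 166 ms
Beats per measure (4/4) = 4
One measure = 4 × 60000 / 166 = 240000 / 166 ms
= 1445.8 ms


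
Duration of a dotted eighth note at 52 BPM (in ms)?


Step by step:
One quarter-note beat = 60000 / BPM = 60000 / 52 ms
Dotted eighth note = 3/4 × quarter note
Duration = 3/4 × 60000 / 52 = 45000 / 52
= 865.4 ms


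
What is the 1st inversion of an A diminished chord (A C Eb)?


Step by step:
Root position: A C Eb
1st inversion: move root up an octave
Bass note: C
Notes (bottom to top) = C Eb A


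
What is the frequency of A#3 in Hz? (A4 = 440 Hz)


f = 440 × 2^(n/12) where n = semitones from A4
A#3: -11 semitones from A4
f = 440 × 2^(-11/12)
f = 233.08 Hz


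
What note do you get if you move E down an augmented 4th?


Reasoning:
augmented 4th: 4 letter names, 6 semitones
Letter: E - 3 → B
Pitch: E - 6 semitones, spelled as a B → Bb
= Bb


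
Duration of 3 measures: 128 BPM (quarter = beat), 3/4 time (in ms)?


Solution.
Quarter-note beat duration = 60000 / 128 ms
Beats per measure (3/4) = 3
One measure = 3 × 60000 / 128 = 180000 / 128 ms
3 measures = 3 × 180000 / 128 = 540000 / 128
= 4218.8 ms


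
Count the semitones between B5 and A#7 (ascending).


Working:
Absolute semitone position = octave×12 + chromatic position
B5: 5×12 + 11 = 71
A#7: 7×12 + 10 = 94
Difference = 94 - 71 = 23
= 23 semitones


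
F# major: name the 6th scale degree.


Solution.
Major scale pattern: W-W-H-W-W-W-H (2-2-1-2-2-2-1 semitones)
Starting from F#:
  F# + 2 semitones → G#
  G# + 2 semitones → A#
  A# + 1 semitone → B
  B + 2 semitones → C#
  C# + 2 semitones → D#
  D# + 2 semitones → E#
  E# + 1 semitone → F#
Scale: F# G# A# B C# D# E#
Degree 6 = D#


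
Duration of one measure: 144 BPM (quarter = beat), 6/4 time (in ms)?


Let's work it out.
Quarter-note beat duration = 60000 / 144 ms
Beats per measure (6/4) = 6
One measure = 6 × 60000 / 144 = 360000 / 144 ms
= 2500.0 ms


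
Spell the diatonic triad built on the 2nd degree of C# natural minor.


Working:
C# natural minor scale: C# D# E F# G# A B
Diatonic triad on degree 2 stacks scale notes 2, 4, 6: D# F# A
D#→F# = 3 semitones; D#→A = 6 semitones → diminished triad
= D# F# A (diminished)


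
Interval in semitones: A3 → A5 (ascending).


Solution.
Absolute semitone position = octave×12 + chromatic position
A3: 3×12 + 9 = 45
A5: 5×12 + 9 = 69
Difference = 69 - 45 = 24
= 24 semitones


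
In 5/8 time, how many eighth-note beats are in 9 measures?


Let's work it out.
Time signature 5/8: the bottom number 8 means the eighth note gets one count
The top number 5 means 5 eighth-note beats per measure
Total = 5 × 9 measures
= 45 eighth-note beats


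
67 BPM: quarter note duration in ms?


Step by step:
One quarter-note beat = 60000 / BPM = 60000 / 67 ms
Duration = 60000 / 67
= 895.5 ms


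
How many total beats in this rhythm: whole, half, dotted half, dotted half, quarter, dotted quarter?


Beat values:
  whole = 4 beats
  half = 2 beats
  dotted half = 3 beats
  dotted half = 3 beats
  quarter = 1 beat
  dotted quarter = 1.5 beats
Sum = 4 + 2 + 3 + 3 + 1 + 1.5
= 14.5 beats


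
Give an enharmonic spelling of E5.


Step by step:
Enharmonic notes sound the same pitch but are spelled with different letter names
E and D## name the same pitch class
= D##5


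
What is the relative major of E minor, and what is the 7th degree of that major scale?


Reasoning:
The relative major shares the key signature and is a minor 3rd above the minor tonic
A minor 3rd above E is G
→ relative major of E minor is G major
G major scale: G A B C D E F#
= G major; 7th degree = F#


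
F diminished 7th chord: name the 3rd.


Reasoning:
Diminished 7th chord = root + minor 3rd + diminished 5th + diminished 7th
Seventh chords stack in thirds, so the letter names are F-A-C-E
Root: F
Minor 3rd above F: Ab
Diminished 5th above F: Cb
Diminished 7th above F: Ebb
The 3rd = Ab


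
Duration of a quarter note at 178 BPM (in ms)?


One quarter-note beat = 60000 / BPM = 60000 / 178 ms
Duration = 60000 / 178
= 337.1 ms


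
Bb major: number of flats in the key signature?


Solution.
Flat major keys: C(0), F(1), Bb(2), Eb(3), Ab(4), Db(5), Gb(6), Cb(7)
Bb major has 2 flats
Order of flats: Bb Eb Ab Db Gb Cb Fb → first 2: Bb, Eb
= 2 flats


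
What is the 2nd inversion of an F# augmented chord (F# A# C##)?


Root position: F# A# C##
2nd inversion: move root and 3rd up an octave
Bass note: C##
Notes (bottom to top) = C## F# A#


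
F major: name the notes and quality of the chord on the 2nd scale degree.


F major scale: F G A Bb C D E
Diatonic triad on degree 2 stacks scale notes 2, 4, 6: G Bb D
G→Bb = 3 semitones; G→D = 7 semitones → minor triad
= G Bb D (minor)


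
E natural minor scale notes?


Reasoning:
Natural minor scale pattern: W-H-W-W-H-W-W (2-1-2-2-1-2-2 semitones)
Starting from E:
  E + 2 semitones → F#
  F# + 1 semitone → G
  G + 2 semitones → A
  A + 2 semitones → B
  B + 1 semitone → C
  C + 2 semitones → D
  D + 2 semitones → E
Scale = E F# G A B C D


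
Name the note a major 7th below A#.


Let's work it out.
A 7th spans 7 letter names, so from A we land on B
A major 7th = 11 semitones below A#
Spell B at that pitch: B
= B


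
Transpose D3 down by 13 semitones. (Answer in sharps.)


D3: chromatic position 2 in octave 3 → absolute = 3×12 + 2 = 38
Transpose down 13: 38 - 13 = 25
25 = 2×12 + 1 → C# in octave 2
Result = C#2


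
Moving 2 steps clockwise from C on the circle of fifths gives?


Each clockwise step on the circle of fifths moves up a perfect 5th
From C: C → G → D
= D


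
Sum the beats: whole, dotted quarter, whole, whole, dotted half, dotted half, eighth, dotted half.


Working:
Beat values:
  whole = 4 beats
  dotted quarter = 1.5 beats
  whole = 4 beats
  whole = 4 beats
  dotted half = 3 beats
  dotted half = 3 beats
  eighth = 0.5 beats
  dotted half = 3 beats
Sum = 4 + 1.5 + 4 + 4 + 3 + 3 + 0.5 + 3
= 23 beats


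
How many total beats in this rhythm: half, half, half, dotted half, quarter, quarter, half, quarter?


Reasoning:
Beat values:
  half = 2 beats
  half = 2 beats
  half = 2 beats
  dotted half = 3 beats
  quarter = 1 beat
  quarter = 1 beat
  half = 2 beats
  quarter = 1 beat
Sum = 2 + 2 + 2 + 3 + 1 + 1 + 2 + 1
= 14 beats


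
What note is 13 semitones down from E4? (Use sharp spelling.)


Step by step:
E4: chromatic position 4 in octave 4 → absolute = 4×12 + 4 = 52
Transpose down 13: 52 - 13 = 39
39 = 3×12 + 3 → D# in octave 3
Result = D#3


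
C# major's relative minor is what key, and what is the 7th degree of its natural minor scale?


Working:
The relative minor shares the major's key signature and starts on its 6th degree
6th degree = a major 6th above the tonic; a major 6th above C# is A#
→ relative minor of C# major is A# minor
A# natural minor scale: A# B# C# D# E# F# G#
= A# minor; 7th degree = G#


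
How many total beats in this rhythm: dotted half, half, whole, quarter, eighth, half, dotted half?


Working:
Beat values:
  dotted half = 3 beats
  half = 2 beats
  whole = 4 beats
  quarter = 1 beat
  eighth = 0.5 beats
  half = 2 beats
  dotted half = 3 beats
Sum = 3 + 2 + 4 + 1 + 0.5 + 2 + 3
= 15.5 beats


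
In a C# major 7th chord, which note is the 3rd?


Step by step:
Major 7th chord = root + major 3rd + perfect 5th + major 7th
Seventh chords stack in thirds, so the letter names are C-E-G-B
Root: C#
Major 3rd above C#: E#
Perfect 5th above C#: G#
Major 7th above C#: B#
The 3rd = E#


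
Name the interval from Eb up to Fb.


Letter names: E → F spans 2 letter names → a 2nd
Semitones: Eb → Fb = 1 half-step
A 2nd of 1 semitone is a minor 2nd
= minor 2nd


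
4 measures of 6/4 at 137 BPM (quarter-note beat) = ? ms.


Working:
Quarter-note beat duration = 60000 / 137 ms
Beats per measure (6/4) = 6
One measure = 6 × 60000 / 137 = 360000 / 137 ms
4 measures = 4 × 360000 / 137 = 1440000 / 137
= 10510.9 ms


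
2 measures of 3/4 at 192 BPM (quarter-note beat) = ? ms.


Step by step:
Quarter-note beat duration = 60000 / 192 ms
Beats per measure (3/4) = 3
One measure = 3 × 60000 / 192 = 180000 / 192 ms
2 measures = 2 × 180000 / 192 = 360000 / 192
= 1875.0 ms


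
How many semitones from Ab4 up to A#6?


Working:
Absolute semitone position = octave×12 + chromatic position
Ab4: 4×12 + 8 = 56
A#6: 6×12 + 10 = 82
Difference = 82 - 56 = 26
= 26 semitones


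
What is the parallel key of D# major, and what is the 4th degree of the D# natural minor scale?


Reasoning:
Parallel keys share the same tonic but differ in mode
D# major → parallel is D# minor
D# natural minor scale: D# E# F# G# A# B C#
= D# minor; 4th degree = G#


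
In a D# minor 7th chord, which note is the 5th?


Minor 7th chord = root + minor 3rd + perfect 5th + minor 7th
Seventh chords stack in thirds, so the letter names are D-F-A-C
Root: D#
Minor 3rd above D#: F#
Perfect 5th above D#: A#
Minor 7th above D#: C#
The 5th = A#


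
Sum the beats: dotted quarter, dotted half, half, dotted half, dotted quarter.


Reasoning:
Beat values:
  dotted quarter = 1.5 beats
  dotted half = 3 beats
  half = 2 beats
  dotted half = 3 beats
  dotted quarter = 1.5 beats
Sum = 1.5 + 3 + 2 + 3 + 1.5
= 11 beats


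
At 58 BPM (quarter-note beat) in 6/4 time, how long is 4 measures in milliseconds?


Quarter-note beat duration = 60000 / 58 ms
Beats per measure (6/4) = 6
One measure = 6 × 60000 / 58 = 360000 / 58 ms
4 measures = 4 × 360000 / 58 = 1440000 / 58
= 24827.6 ms


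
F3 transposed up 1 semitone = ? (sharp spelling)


Let's work it out.
F3: chromatic position 5 in octave 3 → absolute = 3×12 + 5 = 41
Transpose up 1: 41 + 1 = 42
42 = 3×12 + 6 → F# in octave 3
Result = F#3


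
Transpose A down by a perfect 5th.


perfect 5th: 5 letter names, 7 semitones
Letter: A - 4 → D
Pitch: A - 7 semitones, spelled as a D → D
= D
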